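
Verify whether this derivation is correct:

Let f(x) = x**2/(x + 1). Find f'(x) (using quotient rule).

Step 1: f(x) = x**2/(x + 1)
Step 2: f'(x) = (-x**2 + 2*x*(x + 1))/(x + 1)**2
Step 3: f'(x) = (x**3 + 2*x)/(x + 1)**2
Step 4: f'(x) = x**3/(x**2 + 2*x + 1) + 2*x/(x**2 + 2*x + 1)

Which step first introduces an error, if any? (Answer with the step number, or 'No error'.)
Step 3

Step 3 is incorrect due to a wrong exponent.
The step shows: (x**3 + 2*x)/(x + 1)**2
The correct value should be: (x**2 + 2*x)/(x + 1)**2

Explanation: The exponent 2 on x was incorrectly written as 3: the term (x**2 + 2*x)/(x + 1)**2 was incorrectly written as (x**3 + 2*x)/(x + 1)**2
The later steps are derived from this incorrect expression, so the error originates in Step 3.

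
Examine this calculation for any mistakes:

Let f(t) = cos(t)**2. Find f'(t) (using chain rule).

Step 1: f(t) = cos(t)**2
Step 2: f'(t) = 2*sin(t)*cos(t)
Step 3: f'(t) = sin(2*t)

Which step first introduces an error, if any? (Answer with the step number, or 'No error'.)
Step 2

Step 2 is incorrect due to a sign flip.
The step shows: 2*sin(t)*cos(t)
The correct value should be: -2*sin(t)*cos(t)

Explanation: The sign of the whole expression was flipped: the term -2*sin(t)*cos(t) was incorrectly written as 2*sin(t)*cos(t)
The later steps are derived from this incorrect expression, so the error originates in Step 2.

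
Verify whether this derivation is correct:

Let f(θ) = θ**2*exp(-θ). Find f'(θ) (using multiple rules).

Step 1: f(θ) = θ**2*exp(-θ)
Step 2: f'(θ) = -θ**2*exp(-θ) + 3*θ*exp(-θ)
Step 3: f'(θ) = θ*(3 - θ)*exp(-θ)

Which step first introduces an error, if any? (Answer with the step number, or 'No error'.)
Step 2

Step 2 is incorrect due to a wrong coefficient.
The step shows: -θ**2*exp(-θ) + 3*θ*exp(-θ)
The correct value should be: -θ**2*exp(-θ) + 2*θ*exp(-θ)

Explanation: The coefficient 2 was incorrectly written as 3: the term 2*θ*exp(-θ) was incorrectly written as 3*θ*exp(-θ)
The later steps are derived from this incorrect expression, so the error originates in Step 2.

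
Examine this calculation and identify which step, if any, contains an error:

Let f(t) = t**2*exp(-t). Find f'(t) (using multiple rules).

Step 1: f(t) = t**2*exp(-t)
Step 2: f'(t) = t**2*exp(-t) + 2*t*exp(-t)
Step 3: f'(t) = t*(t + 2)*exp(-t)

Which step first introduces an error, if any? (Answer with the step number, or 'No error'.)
Step 2

Step 2 is incorrect due to a sign flip.
The step shows: t**2*exp(-t) + 2*t*exp(-t)
The correct value should be: -t**2*exp(-t) + 2*t*exp(-t)

Explanation: The sign of one term was flipped: the term -t**2*exp(-t) was incorrectly written as t**2*exp(-t)
The later steps are derived from this incorrect expression, so the error originates in Step 2.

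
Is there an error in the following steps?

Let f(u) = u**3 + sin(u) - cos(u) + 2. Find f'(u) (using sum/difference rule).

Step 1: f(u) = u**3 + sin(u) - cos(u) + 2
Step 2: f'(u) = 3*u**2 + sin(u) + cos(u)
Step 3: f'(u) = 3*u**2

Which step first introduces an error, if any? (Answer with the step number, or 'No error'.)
Step 3

Step 3 is incorrect due to a dropped term.
The step shows: 3*u**2
The correct value should be: 3*u**2 + sqrt(2)*sin(u + pi/4)

Explanation: A term was dropped: the term sqrt(2)*sin(u + pi/4) was incorrectly omitted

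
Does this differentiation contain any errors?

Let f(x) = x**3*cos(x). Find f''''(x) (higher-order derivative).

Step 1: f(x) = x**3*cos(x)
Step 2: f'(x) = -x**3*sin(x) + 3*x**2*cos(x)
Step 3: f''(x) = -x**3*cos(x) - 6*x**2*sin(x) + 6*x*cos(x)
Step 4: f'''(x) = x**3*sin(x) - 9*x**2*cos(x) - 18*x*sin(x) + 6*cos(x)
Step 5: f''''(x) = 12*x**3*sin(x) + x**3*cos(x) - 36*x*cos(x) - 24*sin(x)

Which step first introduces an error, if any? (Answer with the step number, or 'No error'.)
Step 5

Step 5 is incorrect due to a wrong exponent.
The step shows: 12*x**3*sin(x) + x**3*cos(x) - 36*x*cos(x) - 24*sin(x)
The correct value should be: x**3*cos(x) + 12*x**2*sin(x) - 36*x*cos(x) - 24*sin(x)

Explanation: The exponent 2 on x was incorrectly written as 3: the term 12*x**2*sin(x) was incorrectly written as 12*x**3*sin(x)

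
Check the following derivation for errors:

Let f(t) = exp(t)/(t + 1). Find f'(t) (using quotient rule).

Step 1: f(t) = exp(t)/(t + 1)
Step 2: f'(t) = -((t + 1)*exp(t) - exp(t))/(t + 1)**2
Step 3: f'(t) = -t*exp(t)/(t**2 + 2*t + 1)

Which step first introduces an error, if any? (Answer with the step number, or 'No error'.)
Step 2

Step 2 is incorrect due to a sign flip.
The step shows: -((t + 1)*exp(t) - exp(t))/(t + 1)**2
The correct value should be: ((t + 1)*exp(t) - exp(t))/(t + 1)**2

Explanation: The sign of the whole expression was flipped: the term ((t + 1)*exp(t) - exp(t))/(t + 1)**2 was incorrectly written as -((t + 1)*exp(t) - exp(t))/(t + 1)**2
The later steps are derived from this incorrect expression, so the error originates in Step 2.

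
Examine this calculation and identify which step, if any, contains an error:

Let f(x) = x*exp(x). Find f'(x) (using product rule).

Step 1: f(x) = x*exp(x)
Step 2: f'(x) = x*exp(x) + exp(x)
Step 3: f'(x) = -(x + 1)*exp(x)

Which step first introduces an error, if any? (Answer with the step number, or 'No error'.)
Step 3

Step 3 is incorrect due to a sign flip.
The step shows: -(x + 1)*exp(x)
The correct value should be: (x + 1)*exp(x)

Explanation: The sign of the whole expression was flipped: the term (x + 1)*exp(x) was incorrectly written as -(x + 1)*exp(x)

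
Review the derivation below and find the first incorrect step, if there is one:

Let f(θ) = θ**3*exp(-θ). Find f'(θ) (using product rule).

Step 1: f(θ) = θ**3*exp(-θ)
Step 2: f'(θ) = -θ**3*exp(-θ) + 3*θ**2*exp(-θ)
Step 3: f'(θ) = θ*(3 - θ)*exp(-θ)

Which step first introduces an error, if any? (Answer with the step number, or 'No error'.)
Step 3

Step 3 is incorrect due to a wrong exponent.
The step shows: θ*(3 - θ)*exp(-θ)
The correct value should be: θ**2*(3 - θ)*exp(-θ)

Explanation: The exponent 2 on θ was incorrectly written as 1: the term θ**2*(3 - θ)*exp(-θ) was incorrectly written as θ*(3 - θ)*exp(-θ)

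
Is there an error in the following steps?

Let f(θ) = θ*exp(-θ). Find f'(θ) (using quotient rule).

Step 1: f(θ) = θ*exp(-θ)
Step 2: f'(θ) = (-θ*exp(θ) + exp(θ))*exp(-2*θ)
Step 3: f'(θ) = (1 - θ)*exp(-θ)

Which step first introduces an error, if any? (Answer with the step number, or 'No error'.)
No error

All steps in this derivation are correct.
The final answer f'(θ) = (1 - θ)*exp(-θ) is valid.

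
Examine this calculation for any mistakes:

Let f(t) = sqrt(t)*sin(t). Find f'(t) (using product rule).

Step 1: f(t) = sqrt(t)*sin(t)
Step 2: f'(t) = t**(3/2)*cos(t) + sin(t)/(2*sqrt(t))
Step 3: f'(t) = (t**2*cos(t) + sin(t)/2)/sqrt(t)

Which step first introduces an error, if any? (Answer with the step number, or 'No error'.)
Step 2

Step 2 is incorrect due to a wrong exponent.
The step shows: t**(3/2)*cos(t) + sin(t)/(2*sqrt(t))
The correct value should be: sqrt(t)*cos(t) + sin(t)/(2*sqrt(t))

Explanation: The exponent 1/2 on t was incorrectly written as 3/2: the term sqrt(t)*cos(t) was incorrectly written as t**(3/2)*cos(t)
The later steps are derived from this incorrect expression, so the error originates in Step 2.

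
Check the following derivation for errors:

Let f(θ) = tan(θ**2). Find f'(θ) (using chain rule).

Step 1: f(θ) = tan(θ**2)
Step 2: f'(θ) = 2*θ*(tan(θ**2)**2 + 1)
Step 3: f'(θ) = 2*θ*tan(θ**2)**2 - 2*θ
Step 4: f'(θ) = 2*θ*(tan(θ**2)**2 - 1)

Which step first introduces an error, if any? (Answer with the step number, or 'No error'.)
Step 3

Step 3 is incorrect due to a sign flip.
The step shows: 2*θ*tan(θ**2)**2 - 2*θ
The correct value should be: 2*θ*tan(θ**2)**2 + 2*θ

Explanation: The sign of one term was flipped: the term 2*θ was incorrectly written as -2*θ
The later steps are derived from this incorrect expression, so the error originates in Step 3.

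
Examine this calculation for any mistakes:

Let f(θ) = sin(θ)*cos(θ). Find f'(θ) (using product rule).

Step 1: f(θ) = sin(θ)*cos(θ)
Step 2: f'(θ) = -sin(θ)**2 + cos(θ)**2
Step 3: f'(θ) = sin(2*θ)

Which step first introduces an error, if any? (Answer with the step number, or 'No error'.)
Step 3

Step 3 is incorrect due to a wrong trig function.
The step shows: sin(2*θ)
The correct value should be: cos(2*θ)

Explanation: cos(2*θ) was incorrectly written as sin(2*θ): the term cos(2*θ) was incorrectly written as sin(2*θ)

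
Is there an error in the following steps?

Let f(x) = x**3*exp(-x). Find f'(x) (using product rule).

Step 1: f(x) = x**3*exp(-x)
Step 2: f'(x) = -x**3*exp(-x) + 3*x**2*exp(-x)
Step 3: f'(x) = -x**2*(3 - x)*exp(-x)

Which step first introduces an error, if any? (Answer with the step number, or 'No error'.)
Step 3

Step 3 is incorrect due to a sign flip.
The step shows: -x**2*(3 - x)*exp(-x)
The correct value should be: x**2*(3 - x)*exp(-x)

Explanation: The sign of the whole expression was flipped: the term x**2*(3 - x)*exp(-x) was incorrectly written as -x**2*(3 - x)*exp(-x)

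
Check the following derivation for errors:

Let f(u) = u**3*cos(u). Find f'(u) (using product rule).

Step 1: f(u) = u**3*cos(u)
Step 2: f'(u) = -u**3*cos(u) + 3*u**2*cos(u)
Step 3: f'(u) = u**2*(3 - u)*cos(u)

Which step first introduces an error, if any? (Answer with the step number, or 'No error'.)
Step 2

Step 2 is incorrect due to a wrong trig function.
The step shows: -u**3*cos(u) + 3*u**2*cos(u)
The correct value should be: -u**3*sin(u) + 3*u**2*cos(u)

Explanation: sin(u) was incorrectly written as cos(u): the term -u**3*sin(u) was incorrectly written as -u**3*cos(u)
The later steps are derived from this incorrect expression, so the error originates in Step 2.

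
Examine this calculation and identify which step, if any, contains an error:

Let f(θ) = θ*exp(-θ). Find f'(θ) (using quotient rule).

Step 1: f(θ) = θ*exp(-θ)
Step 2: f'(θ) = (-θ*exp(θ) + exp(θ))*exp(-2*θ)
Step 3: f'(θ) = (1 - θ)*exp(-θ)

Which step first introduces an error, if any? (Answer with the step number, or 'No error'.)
No error

All steps in this derivation are correct.
The final answer f'(θ) = (1 - θ)*exp(-θ) is valid.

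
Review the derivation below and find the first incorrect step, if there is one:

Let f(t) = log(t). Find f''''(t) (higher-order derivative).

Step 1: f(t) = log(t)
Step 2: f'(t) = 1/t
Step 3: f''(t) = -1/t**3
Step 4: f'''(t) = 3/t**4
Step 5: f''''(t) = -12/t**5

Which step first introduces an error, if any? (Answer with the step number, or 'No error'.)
Step 3

Step 3 is incorrect due to a wrong exponent.
The step shows: -1/t**3
The correct value should be: -1/t**2

Explanation: The exponent -2 on t was incorrectly written as -3: the term -1/t**2 was incorrectly written as -1/t**3
The later steps are derived from this incorrect expression, so the error originates in Step 3.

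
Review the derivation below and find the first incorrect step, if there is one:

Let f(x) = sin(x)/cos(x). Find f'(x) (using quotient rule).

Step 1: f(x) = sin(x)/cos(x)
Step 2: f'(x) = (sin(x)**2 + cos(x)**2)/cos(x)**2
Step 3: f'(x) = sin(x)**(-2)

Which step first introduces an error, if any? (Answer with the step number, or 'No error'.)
Step 3

Step 3 is incorrect due to a wrong trig function.
The step shows: sin(x)**(-2)
The correct value should be: cos(x)**(-2)

Explanation: cos(x) was incorrectly written as sin(x): the term cos(x)**(-2) was incorrectly written as sin(x)**(-2)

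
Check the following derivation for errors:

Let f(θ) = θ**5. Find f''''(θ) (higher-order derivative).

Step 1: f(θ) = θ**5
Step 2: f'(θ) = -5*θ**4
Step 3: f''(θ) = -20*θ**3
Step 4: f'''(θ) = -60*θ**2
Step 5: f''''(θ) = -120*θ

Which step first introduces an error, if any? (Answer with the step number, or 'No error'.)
Step 2

Step 2 is incorrect due to a sign flip.
The step shows: -5*θ**4
The correct value should be: 5*θ**4

Explanation: The sign of the whole expression was flipped: the term 5*θ**4 was incorrectly written as -5*θ**4
The later steps are derived from this incorrect expression, so the error originates in Step 2.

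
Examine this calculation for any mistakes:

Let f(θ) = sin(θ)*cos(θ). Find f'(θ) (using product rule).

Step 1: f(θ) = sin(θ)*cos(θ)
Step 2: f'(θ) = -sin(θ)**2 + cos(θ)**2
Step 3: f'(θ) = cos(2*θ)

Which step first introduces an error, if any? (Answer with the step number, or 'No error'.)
No error

All steps in this derivation are correct.
The final answer f'(θ) = cos(2*θ) is valid.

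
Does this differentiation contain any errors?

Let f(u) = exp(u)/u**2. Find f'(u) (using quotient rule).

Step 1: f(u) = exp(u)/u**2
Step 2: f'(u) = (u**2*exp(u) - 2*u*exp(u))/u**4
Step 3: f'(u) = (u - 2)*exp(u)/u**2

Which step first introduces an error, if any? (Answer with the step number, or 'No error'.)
Step 3

Step 3 is incorrect due to a wrong exponent.
The step shows: (u - 2)*exp(u)/u**2
The correct value should be: (u - 2)*exp(u)/u**3

Explanation: The exponent -3 on u was incorrectly written as -2: the term (u - 2)*exp(u)/u**3 was incorrectly written as (u - 2)*exp(u)/u**2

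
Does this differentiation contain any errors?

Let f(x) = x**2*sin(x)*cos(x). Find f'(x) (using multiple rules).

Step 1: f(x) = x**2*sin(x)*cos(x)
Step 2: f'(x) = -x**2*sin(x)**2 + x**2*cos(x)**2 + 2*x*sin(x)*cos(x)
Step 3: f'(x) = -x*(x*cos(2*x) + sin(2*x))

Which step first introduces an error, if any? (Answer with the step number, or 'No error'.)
Step 3

Step 3 is incorrect due to a sign flip.
The step shows: -x*(x*cos(2*x) + sin(2*x))
The correct value should be: x*(x*cos(2*x) + sin(2*x))

Explanation: The sign of the whole expression was flipped: the term x*(x*cos(2*x) + sin(2*x)) was incorrectly written as -x*(x*cos(2*x) + sin(2*x))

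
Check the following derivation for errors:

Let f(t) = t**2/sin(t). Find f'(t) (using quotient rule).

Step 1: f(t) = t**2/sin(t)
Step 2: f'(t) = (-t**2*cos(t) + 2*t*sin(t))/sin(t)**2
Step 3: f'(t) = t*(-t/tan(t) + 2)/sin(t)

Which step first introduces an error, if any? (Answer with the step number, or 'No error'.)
No error

All steps in this derivation are correct.
The final answer f'(t) = t*(-t/tan(t) + 2)/sin(t) is valid.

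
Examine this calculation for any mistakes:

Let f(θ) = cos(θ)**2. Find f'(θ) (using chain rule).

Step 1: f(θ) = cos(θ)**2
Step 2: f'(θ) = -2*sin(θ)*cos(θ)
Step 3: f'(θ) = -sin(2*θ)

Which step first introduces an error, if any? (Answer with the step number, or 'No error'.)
No error

All steps in this derivation are correct.
The final answer f'(θ) = -sin(2*θ) is valid.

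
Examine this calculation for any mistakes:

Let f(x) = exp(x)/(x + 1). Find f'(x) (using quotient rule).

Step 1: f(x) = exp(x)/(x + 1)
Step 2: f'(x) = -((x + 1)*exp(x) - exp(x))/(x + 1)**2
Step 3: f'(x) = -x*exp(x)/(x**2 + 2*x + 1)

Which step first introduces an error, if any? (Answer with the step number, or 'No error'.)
Step 2

Step 2 is incorrect due to a sign flip.
The step shows: -((x + 1)*exp(x) - exp(x))/(x + 1)**2
The correct value should be: ((x + 1)*exp(x) - exp(x))/(x + 1)**2

Explanation: The sign of the whole expression was flipped: the term ((x + 1)*exp(x) - exp(x))/(x + 1)**2 was incorrectly written as -((x + 1)*exp(x) - exp(x))/(x + 1)**2
The later steps are derived from this incorrect expression, so the error originates in Step 2.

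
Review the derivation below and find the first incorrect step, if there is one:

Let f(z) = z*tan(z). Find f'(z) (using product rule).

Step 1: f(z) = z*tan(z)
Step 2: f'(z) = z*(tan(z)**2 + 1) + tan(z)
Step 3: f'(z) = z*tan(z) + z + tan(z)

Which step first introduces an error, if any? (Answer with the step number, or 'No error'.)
Step 3

Step 3 is incorrect due to a wrong exponent.
The step shows: z*tan(z) + z + tan(z)
The correct value should be: z*tan(z)**2 + z + tan(z)

Explanation: The exponent 2 on tan(z) was incorrectly written as 1: the term z*tan(z)**2 was incorrectly written as z*tan(z)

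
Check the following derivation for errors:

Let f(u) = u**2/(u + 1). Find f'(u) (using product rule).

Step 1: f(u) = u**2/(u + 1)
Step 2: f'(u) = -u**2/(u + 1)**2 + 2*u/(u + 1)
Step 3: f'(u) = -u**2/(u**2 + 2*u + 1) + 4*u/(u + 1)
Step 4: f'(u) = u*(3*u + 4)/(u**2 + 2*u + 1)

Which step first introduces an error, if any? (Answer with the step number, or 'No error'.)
Step 3

Step 3 is incorrect due to a wrong coefficient.
The step shows: -u**2/(u**2 + 2*u + 1) + 4*u/(u + 1)
The correct value should be: -u**2/(u**2 + 2*u + 1) + 2*u/(u + 1)

Explanation: The coefficient 2 was incorrectly written as 4: the term 2*u/(u + 1) was incorrectly written as 4*u/(u + 1)
The later steps are derived from this incorrect expression, so the error originates in Step 3.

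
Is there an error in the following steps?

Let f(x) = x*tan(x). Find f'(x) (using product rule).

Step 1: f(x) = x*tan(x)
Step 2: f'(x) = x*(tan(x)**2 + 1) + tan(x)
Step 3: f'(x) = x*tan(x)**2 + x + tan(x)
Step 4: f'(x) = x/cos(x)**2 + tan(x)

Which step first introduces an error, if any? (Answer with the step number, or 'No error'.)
No error

All steps in this derivation are correct.
The final answer f'(x) = x/cos(x)**2 + tan(x) is valid.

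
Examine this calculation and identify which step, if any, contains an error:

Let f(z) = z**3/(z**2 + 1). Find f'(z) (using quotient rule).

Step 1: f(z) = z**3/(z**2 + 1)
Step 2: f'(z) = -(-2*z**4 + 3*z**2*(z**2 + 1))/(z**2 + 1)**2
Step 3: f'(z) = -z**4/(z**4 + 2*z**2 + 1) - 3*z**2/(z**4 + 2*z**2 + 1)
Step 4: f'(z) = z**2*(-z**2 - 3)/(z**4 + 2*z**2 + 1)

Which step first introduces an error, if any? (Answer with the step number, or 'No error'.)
Step 2

Step 2 is incorrect due to a sign flip.
The step shows: -(-2*z**4 + 3*z**2*(z**2 + 1))/(z**2 + 1)**2
The correct value should be: (-2*z**4 + 3*z**2*(z**2 + 1))/(z**2 + 1)**2

Explanation: The sign of the whole expression was flipped: the term (-2*z**4 + 3*z**2*(z**2 + 1))/(z**2 + 1)**2 was incorrectly written as -(-2*z**4 + 3*z**2*(z**2 + 1))/(z**2 + 1)**2
The later steps are derived from this incorrect expression, so the error originates in Step 2.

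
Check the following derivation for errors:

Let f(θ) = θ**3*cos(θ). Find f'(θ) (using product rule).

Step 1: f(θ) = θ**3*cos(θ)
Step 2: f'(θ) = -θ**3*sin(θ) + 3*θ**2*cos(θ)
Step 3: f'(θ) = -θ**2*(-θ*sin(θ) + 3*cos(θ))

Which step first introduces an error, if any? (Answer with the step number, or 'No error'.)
Step 3

Step 3 is incorrect due to a sign flip.
The step shows: -θ**2*(-θ*sin(θ) + 3*cos(θ))
The correct value should be: θ**2*(-θ*sin(θ) + 3*cos(θ))

Explanation: The sign of the whole expression was flipped: the term θ**2*(-θ*sin(θ) + 3*cos(θ)) was incorrectly written as -θ**2*(-θ*sin(θ) + 3*cos(θ))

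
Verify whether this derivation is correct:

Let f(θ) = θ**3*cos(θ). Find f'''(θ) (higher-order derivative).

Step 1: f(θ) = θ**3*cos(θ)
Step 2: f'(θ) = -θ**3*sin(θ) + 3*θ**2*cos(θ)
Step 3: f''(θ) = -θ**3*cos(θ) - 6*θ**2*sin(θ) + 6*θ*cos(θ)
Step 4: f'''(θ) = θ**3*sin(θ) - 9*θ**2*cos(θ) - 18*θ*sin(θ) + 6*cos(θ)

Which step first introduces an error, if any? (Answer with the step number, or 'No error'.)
No error

All steps in this derivation are correct.
The final answer f'''(θ) = θ**3*sin(θ) - 9*θ**2*cos(θ) - 18*θ*sin(θ) + 6*cos(θ) is valid.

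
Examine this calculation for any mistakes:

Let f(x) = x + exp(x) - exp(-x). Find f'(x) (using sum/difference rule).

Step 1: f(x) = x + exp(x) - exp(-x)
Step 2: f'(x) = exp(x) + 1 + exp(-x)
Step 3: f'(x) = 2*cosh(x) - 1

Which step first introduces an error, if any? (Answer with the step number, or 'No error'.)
Step 3

Step 3 is incorrect due to a sign flip.
The step shows: 2*cosh(x) - 1
The correct value should be: 2*cosh(x) + 1

Explanation: The sign of one term was flipped: the term 1 was incorrectly written as -1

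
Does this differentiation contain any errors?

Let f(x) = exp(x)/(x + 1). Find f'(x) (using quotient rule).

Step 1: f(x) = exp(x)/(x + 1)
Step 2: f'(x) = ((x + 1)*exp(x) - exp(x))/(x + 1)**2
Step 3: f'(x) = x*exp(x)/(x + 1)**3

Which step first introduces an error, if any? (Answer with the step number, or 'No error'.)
Step 3

Step 3 is incorrect due to a wrong exponent.
The step shows: x*exp(x)/(x + 1)**3
The correct value should be: x*exp(x)/(x + 1)**2

Explanation: The exponent -2 on x + 1 was incorrectly written as -3: the term x*exp(x)/(x + 1)**2 was incorrectly written as x*exp(x)/(x + 1)**3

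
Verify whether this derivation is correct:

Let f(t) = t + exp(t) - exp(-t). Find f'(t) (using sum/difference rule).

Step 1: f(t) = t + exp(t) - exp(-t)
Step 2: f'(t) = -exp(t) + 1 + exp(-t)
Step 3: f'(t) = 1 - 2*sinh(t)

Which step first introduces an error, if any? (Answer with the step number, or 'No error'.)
Step 2

Step 2 is incorrect due to a sign flip.
The step shows: -exp(t) + 1 + exp(-t)
The correct value should be: exp(t) + 1 + exp(-t)

Explanation: The sign of one term was flipped: the term exp(t) was incorrectly written as -exp(t)
The later steps are derived from this incorrect expression, so the error originates in Step 2.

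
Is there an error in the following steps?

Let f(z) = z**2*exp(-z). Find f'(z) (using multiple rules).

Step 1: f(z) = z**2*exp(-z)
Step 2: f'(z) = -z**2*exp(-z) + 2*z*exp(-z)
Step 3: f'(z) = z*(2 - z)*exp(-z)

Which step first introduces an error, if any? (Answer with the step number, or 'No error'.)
No error

All steps in this derivation are correct.
The final answer f'(z) = z*(2 - z)*exp(-z) is valid.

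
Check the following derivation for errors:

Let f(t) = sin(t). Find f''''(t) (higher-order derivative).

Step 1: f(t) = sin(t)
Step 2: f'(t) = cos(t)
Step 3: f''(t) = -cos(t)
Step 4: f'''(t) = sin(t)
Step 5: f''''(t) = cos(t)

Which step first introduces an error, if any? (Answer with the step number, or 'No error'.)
Step 3

Step 3 is incorrect due to a wrong trig function.
The step shows: -cos(t)
The correct value should be: -sin(t)

Explanation: sin(t) was incorrectly written as cos(t): the term -sin(t) was incorrectly written as -cos(t)
The later steps are derived from this incorrect expression, so the error originates in Step 3.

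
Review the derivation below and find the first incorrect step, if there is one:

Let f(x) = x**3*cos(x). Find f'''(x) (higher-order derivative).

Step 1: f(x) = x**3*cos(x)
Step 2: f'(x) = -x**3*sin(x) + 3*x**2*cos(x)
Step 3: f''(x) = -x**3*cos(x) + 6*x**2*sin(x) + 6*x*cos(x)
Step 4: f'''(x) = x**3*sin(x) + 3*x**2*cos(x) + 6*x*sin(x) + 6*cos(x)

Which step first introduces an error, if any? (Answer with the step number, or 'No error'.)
Step 3

Step 3 is incorrect due to a sign flip.
The step shows: -x**3*cos(x) + 6*x**2*sin(x) + 6*x*cos(x)
The correct value should be: -x**3*cos(x) - 6*x**2*sin(x) + 6*x*cos(x)

Explanation: The sign of one term was flipped: the term -6*x**2*sin(x) was incorrectly written as 6*x**2*sin(x)
The later steps are derived from this incorrect expression, so the error originates in Step 3.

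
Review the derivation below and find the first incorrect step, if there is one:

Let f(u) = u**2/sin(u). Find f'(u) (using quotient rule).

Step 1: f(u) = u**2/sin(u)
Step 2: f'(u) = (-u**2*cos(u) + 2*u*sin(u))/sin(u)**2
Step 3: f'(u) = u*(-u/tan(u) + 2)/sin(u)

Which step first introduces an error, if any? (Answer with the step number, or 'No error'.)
No error

All steps in this derivation are correct.
The final answer f'(u) = u*(-u/tan(u) + 2)/sin(u) is valid.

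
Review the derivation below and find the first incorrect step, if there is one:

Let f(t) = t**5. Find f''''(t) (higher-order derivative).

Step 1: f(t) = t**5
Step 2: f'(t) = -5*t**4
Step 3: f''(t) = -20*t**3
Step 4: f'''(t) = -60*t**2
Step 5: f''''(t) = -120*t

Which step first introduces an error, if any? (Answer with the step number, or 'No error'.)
Step 2

Step 2 is incorrect due to a sign flip.
The step shows: -5*t**4
The correct value should be: 5*t**4

Explanation: The sign of the whole expression was flipped: the term 5*t**4 was incorrectly written as -5*t**4
The later steps are derived from this incorrect expression, so the error originates in Step 2.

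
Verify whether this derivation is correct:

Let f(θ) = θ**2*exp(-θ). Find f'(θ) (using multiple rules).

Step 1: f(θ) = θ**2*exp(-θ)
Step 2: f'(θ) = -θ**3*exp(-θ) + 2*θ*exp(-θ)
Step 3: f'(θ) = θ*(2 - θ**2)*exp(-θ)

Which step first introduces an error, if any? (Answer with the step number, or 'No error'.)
Step 2

Step 2 is incorrect due to a wrong exponent.
The step shows: -θ**3*exp(-θ) + 2*θ*exp(-θ)
The correct value should be: -θ**2*exp(-θ) + 2*θ*exp(-θ)

Explanation: The exponent 2 on θ was incorrectly written as 3: the term -θ**2*exp(-θ) was incorrectly written as -θ**3*exp(-θ)
The later steps are derived from this incorrect expression, so the error originates in Step 2.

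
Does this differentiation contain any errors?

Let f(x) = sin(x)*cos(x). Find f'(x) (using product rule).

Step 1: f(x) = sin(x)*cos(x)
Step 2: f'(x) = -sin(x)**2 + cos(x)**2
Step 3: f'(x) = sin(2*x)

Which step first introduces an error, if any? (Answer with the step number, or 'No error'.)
Step 3

Step 3 is incorrect due to a wrong trig function.
The step shows: sin(2*x)
The correct value should be: cos(2*x)

Explanation: cos(2*x) was incorrectly written as sin(2*x): the term cos(2*x) was incorrectly written as sin(2*x)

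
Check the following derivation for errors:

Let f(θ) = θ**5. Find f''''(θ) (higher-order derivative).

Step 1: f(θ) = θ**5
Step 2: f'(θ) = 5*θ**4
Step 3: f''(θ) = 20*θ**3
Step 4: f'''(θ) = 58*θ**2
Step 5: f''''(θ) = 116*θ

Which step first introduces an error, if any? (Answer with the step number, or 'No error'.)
Step 4

Step 4 is incorrect due to a wrong coefficient.
The step shows: 58*θ**2
The correct value should be: 60*θ**2

Explanation: The coefficient 60 was incorrectly written as 58: the term 60*θ**2 was incorrectly written as 58*θ**2
The later steps are derived from this incorrect expression, so the error originates in Step 4.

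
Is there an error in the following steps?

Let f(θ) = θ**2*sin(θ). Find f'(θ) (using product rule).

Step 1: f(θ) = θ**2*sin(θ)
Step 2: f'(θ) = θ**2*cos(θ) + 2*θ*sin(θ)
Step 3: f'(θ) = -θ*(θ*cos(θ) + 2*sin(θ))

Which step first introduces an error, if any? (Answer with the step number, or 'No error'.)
Step 3

Step 3 is incorrect due to a sign flip.
The step shows: -θ*(θ*cos(θ) + 2*sin(θ))
The correct value should be: θ*(θ*cos(θ) + 2*sin(θ))

Explanation: The sign of the whole expression was flipped: the term θ*(θ*cos(θ) + 2*sin(θ)) was incorrectly written as -θ*(θ*cos(θ) + 2*sin(θ))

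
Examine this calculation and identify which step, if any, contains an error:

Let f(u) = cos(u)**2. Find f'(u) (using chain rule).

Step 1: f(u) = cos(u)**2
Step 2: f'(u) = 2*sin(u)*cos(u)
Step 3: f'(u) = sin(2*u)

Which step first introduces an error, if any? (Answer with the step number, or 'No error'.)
Step 2

Step 2 is incorrect due to a sign flip.
The step shows: 2*sin(u)*cos(u)
The correct value should be: -2*sin(u)*cos(u)

Explanation: The sign of the whole expression was flipped: the term -2*sin(u)*cos(u) was incorrectly written as 2*sin(u)*cos(u)
The later steps are derived from this incorrect expression, so the error originates in Step 2.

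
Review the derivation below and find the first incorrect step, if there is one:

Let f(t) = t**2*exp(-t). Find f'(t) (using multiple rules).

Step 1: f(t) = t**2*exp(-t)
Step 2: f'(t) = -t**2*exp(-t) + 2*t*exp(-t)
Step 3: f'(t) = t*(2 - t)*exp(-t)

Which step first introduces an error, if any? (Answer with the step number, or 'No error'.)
No error

All steps in this derivation are correct.
The final answer f'(t) = t*(2 - t)*exp(-t) is valid.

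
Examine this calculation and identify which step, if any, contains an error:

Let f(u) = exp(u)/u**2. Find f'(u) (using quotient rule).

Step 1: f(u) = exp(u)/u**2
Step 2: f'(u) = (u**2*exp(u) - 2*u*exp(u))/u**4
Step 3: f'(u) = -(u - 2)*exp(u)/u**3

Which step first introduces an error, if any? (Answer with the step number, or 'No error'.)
Step 3

Step 3 is incorrect due to a sign flip.
The step shows: -(u - 2)*exp(u)/u**3
The correct value should be: (u - 2)*exp(u)/u**3

Explanation: The sign of the whole expression was flipped: the term (u - 2)*exp(u)/u**3 was incorrectly written as -(u - 2)*exp(u)/u**3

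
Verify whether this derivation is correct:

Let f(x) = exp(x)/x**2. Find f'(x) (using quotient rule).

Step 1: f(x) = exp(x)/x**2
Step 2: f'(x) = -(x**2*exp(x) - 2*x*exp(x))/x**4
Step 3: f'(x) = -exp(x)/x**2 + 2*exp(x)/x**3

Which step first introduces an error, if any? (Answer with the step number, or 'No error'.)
Step 2

Step 2 is incorrect due to a sign flip.
The step shows: -(x**2*exp(x) - 2*x*exp(x))/x**4
The correct value should be: (x**2*exp(x) - 2*x*exp(x))/x**4

Explanation: The sign of the whole expression was flipped: the term (x**2*exp(x) - 2*x*exp(x))/x**4 was incorrectly written as -(x**2*exp(x) - 2*x*exp(x))/x**4
The later steps are derived from this incorrect expression, so the error originates in Step 2.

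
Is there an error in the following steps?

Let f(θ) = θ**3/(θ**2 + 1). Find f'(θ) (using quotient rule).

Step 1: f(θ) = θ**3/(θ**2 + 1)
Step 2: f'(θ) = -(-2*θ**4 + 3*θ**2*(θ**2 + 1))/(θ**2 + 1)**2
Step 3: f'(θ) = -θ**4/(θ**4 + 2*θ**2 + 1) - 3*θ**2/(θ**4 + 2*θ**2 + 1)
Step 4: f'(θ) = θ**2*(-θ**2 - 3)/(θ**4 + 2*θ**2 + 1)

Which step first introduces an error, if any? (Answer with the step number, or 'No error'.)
Step 2

Step 2 is incorrect due to a sign flip.
The step shows: -(-2*θ**4 + 3*θ**2*(θ**2 + 1))/(θ**2 + 1)**2
The correct value should be: (-2*θ**4 + 3*θ**2*(θ**2 + 1))/(θ**2 + 1)**2

Explanation: The sign of the whole expression was flipped: the term (-2*θ**4 + 3*θ**2*(θ**2 + 1))/(θ**2 + 1)**2 was incorrectly written as -(-2*θ**4 + 3*θ**2*(θ**2 + 1))/(θ**2 + 1)**2
The later steps are derived from this incorrect expression, so the error originates in Step 2.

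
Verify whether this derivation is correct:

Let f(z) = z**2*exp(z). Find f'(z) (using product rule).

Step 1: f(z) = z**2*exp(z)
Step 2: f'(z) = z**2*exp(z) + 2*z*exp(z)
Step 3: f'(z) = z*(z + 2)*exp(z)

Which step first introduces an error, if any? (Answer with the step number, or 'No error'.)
No error

All steps in this derivation are correct.
The final answer f'(z) = z*(z + 2)*exp(z) is valid.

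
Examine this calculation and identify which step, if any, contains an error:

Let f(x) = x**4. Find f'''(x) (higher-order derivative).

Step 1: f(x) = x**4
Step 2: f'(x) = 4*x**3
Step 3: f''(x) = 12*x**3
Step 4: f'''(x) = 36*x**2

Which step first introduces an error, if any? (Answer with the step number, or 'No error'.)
Step 3

Step 3 is incorrect due to a wrong exponent.
The step shows: 12*x**3
The correct value should be: 12*x**2

Explanation: The exponent 2 on x was incorrectly written as 3: the term 12*x**2 was incorrectly written as 12*x**3
The later steps are derived from this incorrect expression, so the error originates in Step 3.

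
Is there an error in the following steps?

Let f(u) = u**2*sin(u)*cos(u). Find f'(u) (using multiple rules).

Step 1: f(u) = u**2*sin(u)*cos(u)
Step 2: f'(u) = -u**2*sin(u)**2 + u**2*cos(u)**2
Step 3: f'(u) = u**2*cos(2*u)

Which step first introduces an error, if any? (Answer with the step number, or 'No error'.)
Step 2

Step 2 is incorrect due to a dropped term.
The step shows: -u**2*sin(u)**2 + u**2*cos(u)**2
The correct value should be: -u**2*sin(u)**2 + u**2*cos(u)**2 + 2*u*sin(u)*cos(u)

Explanation: A term was dropped: the term 2*u*sin(u)*cos(u) was incorrectly omitted
The later steps are derived from this incorrect expression, so the error originates in Step 2.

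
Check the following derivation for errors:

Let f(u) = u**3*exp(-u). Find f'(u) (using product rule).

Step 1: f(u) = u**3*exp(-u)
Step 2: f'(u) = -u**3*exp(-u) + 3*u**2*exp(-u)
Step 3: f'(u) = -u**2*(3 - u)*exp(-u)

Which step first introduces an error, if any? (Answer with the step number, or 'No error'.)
Step 3

Step 3 is incorrect due to a sign flip.
The step shows: -u**2*(3 - u)*exp(-u)
The correct value should be: u**2*(3 - u)*exp(-u)

Explanation: The sign of the whole expression was flipped: the term u**2*(3 - u)*exp(-u) was incorrectly written as -u**2*(3 - u)*exp(-u)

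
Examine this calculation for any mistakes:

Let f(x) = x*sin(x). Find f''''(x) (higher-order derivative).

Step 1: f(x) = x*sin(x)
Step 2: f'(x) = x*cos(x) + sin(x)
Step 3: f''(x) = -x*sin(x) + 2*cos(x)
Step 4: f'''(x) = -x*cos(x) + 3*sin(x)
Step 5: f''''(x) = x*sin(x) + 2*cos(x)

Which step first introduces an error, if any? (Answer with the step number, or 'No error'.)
Step 4

Step 4 is incorrect due to a sign flip.
The step shows: -x*cos(x) + 3*sin(x)
The correct value should be: -x*cos(x) - 3*sin(x)

Explanation: The sign of one term was flipped: the term -3*sin(x) was incorrectly written as 3*sin(x)
The later steps are derived from this incorrect expression, so the error originates in Step 4.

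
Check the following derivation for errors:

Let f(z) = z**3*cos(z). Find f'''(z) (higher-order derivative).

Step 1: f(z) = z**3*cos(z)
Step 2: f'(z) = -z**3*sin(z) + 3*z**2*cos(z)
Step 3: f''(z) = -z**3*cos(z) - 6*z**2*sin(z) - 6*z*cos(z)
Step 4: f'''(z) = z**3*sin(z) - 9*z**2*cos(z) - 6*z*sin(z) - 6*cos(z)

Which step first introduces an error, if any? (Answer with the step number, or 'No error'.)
Step 3

Step 3 is incorrect due to a sign flip.
The step shows: -z**3*cos(z) - 6*z**2*sin(z) - 6*z*cos(z)
The correct value should be: -z**3*cos(z) - 6*z**2*sin(z) + 6*z*cos(z)

Explanation: The sign of one term was flipped: the term 6*z*cos(z) was incorrectly written as -6*z*cos(z)
The later steps are derived from this incorrect expression, so the error originates in Step 3.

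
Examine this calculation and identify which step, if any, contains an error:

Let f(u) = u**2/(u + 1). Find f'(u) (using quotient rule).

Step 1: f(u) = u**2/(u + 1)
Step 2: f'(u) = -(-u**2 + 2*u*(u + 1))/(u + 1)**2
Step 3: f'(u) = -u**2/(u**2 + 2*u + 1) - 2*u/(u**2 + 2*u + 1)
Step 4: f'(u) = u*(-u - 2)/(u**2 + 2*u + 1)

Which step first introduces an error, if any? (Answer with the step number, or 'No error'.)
Step 2

Step 2 is incorrect due to a sign flip.
The step shows: -(-u**2 + 2*u*(u + 1))/(u + 1)**2
The correct value should be: (-u**2 + 2*u*(u + 1))/(u + 1)**2

Explanation: The sign of the whole expression was flipped: the term (-u**2 + 2*u*(u + 1))/(u + 1)**2 was incorrectly written as -(-u**2 + 2*u*(u + 1))/(u + 1)**2
The later steps are derived from this incorrect expression, so the error originates in Step 2.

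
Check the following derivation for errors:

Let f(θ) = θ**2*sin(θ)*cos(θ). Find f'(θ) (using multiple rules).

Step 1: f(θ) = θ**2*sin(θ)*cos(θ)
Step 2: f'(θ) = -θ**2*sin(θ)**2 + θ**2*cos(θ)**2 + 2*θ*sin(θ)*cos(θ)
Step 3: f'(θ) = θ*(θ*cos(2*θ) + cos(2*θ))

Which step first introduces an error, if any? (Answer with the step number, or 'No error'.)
Step 3

Step 3 is incorrect due to a wrong trig function.
The step shows: θ*(θ*cos(2*θ) + cos(2*θ))
The correct value should be: θ*(θ*cos(2*θ) + sin(2*θ))

Explanation: sin(2*θ) was incorrectly written as cos(2*θ): the term θ*(θ*cos(2*θ) + sin(2*θ)) was incorrectly written as θ*(θ*cos(2*θ) + cos(2*θ))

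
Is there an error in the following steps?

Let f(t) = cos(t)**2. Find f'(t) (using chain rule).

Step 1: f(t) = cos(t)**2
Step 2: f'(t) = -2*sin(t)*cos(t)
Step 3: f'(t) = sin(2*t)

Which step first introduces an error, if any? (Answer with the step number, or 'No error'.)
Step 3

Step 3 is incorrect due to a sign flip.
The step shows: sin(2*t)
The correct value should be: -sin(2*t)

Explanation: The sign of the whole expression was flipped: the term -sin(2*t) was incorrectly written as sin(2*t)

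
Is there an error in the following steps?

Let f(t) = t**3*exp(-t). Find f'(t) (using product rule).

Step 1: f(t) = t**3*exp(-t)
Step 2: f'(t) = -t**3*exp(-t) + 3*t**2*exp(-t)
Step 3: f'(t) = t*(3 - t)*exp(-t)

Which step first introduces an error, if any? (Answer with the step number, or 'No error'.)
Step 3

Step 3 is incorrect due to a wrong exponent.
The step shows: t*(3 - t)*exp(-t)
The correct value should be: t**2*(3 - t)*exp(-t)

Explanation: The exponent 2 on t was incorrectly written as 1: the term t**2*(3 - t)*exp(-t) was incorrectly written as t*(3 - t)*exp(-t)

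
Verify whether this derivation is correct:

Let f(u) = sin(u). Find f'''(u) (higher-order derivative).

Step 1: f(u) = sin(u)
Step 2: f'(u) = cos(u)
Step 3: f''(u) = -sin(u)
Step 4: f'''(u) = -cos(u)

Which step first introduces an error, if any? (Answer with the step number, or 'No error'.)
No error

All steps in this derivation are correct.
The final answer f'''(u) = -cos(u) is valid.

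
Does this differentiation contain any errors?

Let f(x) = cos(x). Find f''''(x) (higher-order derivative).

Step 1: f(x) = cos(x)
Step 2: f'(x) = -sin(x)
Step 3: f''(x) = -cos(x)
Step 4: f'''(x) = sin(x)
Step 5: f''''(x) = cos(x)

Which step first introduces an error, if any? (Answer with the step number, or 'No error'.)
No error

All steps in this derivation are correct.
The final answer f''''(x) = cos(x) is valid.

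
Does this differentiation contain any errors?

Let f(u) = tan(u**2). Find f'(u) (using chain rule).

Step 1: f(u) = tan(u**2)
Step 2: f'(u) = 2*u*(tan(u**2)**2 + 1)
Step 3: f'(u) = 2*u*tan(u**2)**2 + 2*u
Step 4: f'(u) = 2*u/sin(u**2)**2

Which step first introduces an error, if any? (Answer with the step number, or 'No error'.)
Step 4

Step 4 is incorrect due to a wrong trig function.
The step shows: 2*u/sin(u**2)**2
The correct value should be: 2*u/cos(u**2)**2

Explanation: cos(u**2) was incorrectly written as sin(u**2): the term 2*u/cos(u**2)**2 was incorrectly written as 2*u/sin(u**2)**2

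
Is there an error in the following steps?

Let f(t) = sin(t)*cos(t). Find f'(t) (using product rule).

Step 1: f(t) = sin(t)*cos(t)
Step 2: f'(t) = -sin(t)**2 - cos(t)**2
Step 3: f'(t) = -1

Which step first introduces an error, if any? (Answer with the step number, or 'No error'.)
Step 2

Step 2 is incorrect due to a sign flip.
The step shows: -sin(t)**2 - cos(t)**2
The correct value should be: -sin(t)**2 + cos(t)**2

Explanation: The sign of one term was flipped: the term cos(t)**2 was incorrectly written as -cos(t)**2
The later steps are derived from this incorrect expression, so the error originates in Step 2.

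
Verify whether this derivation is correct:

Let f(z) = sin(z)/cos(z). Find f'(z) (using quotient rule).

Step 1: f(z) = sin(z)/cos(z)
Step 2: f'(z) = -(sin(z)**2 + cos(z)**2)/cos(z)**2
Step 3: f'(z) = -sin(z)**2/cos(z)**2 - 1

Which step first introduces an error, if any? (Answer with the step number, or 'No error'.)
Step 2

Step 2 is incorrect due to a sign flip.
The step shows: -(sin(z)**2 + cos(z)**2)/cos(z)**2
The correct value should be: (sin(z)**2 + cos(z)**2)/cos(z)**2

Explanation: The sign of the whole expression was flipped: the term (sin(z)**2 + cos(z)**2)/cos(z)**2 was incorrectly written as -(sin(z)**2 + cos(z)**2)/cos(z)**2
The later steps are derived from this incorrect expression, so the error originates in Step 2.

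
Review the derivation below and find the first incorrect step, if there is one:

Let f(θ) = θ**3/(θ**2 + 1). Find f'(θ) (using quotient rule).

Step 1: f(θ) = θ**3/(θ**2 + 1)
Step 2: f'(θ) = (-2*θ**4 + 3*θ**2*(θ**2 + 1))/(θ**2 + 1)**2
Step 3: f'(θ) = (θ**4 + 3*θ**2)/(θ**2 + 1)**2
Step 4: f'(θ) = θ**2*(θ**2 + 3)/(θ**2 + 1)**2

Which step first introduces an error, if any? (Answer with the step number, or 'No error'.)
No error

All steps in this derivation are correct.
The final answer f'(θ) = θ**2*(θ**2 + 3)/(θ**2 + 1)**2 is valid.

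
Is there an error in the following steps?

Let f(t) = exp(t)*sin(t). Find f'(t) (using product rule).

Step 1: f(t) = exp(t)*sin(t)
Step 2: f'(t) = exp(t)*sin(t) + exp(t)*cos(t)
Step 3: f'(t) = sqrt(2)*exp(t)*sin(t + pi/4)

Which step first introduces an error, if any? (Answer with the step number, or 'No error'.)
No error

All steps in this derivation are correct.
The final answer f'(t) = sqrt(2)*exp(t)*sin(t + pi/4) is valid.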